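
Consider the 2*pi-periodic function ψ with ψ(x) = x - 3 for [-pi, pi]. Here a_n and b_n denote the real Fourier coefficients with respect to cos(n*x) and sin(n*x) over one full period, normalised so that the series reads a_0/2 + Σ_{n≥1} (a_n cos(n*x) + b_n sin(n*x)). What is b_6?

b_6 = 1/pi ∫_{-pi}^{pi} ψ(x) sin(6*x) dx.
Integrating by parts (boundary term plus one more integral), an antiderivative of (x - 3) sin(6*x) is -x*cos(6*x)/6 + sin(6*x)/36 + cos(6*x)/2; evaluating from -pi to pi: ∫_{-pi}^{pi} (x - 3) sin(6*x) dx = (1/2 - pi/6) - (1/2 + pi/6) = -pi/3.
Hence b_6 = (1/pi)·(-pi/3) = -1/3.

-1/3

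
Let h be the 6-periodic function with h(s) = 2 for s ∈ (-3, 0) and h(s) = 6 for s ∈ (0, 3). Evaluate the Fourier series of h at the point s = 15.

4

s = 15 differs from s = 3 by 2 full period(s), and the series is 6-periodic.
At s = 3 the one-sided limits are h(3^-) = 6 and h(3^+) = 2.
By Dirichlet's theorem the series converges to their average, [(6) + (2)]/2 = 4.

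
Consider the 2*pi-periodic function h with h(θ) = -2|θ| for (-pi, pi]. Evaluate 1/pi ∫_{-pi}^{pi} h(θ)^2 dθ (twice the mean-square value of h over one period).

1/pi ∫_{-pi}^{pi} h(θ)^2 dθ = 1/pi · (8*pi**3/3) = 8*pi**2/3.

8*pi**2/3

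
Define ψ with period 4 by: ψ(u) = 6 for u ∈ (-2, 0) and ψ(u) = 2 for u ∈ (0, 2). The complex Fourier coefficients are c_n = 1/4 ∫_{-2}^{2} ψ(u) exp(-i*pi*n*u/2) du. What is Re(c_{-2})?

Since ψ is real-valued, Re(c_{-2}) = 1/4 ∫_{-2}^{2} ψ(u) cos(-pi*u) du = a_{2}/2.
Split the integral at the breakpoints.
Directly, an antiderivative of (6) cos(-pi*u) is 6*sin(pi*u)/pi; evaluating from -2 to 0: ∫_{-2}^{0} (6) cos(-pi*u) du = (0) - (0) = 0.
Directly, an antiderivative of (2) cos(-pi*u) is 2*sin(pi*u)/pi; evaluating from 0 to 2: ∫_{0}^{2} (2) cos(-pi*u) du = (0) - (0) = 0.
So ∫_{-2}^{2} ψ(u) cos(-pi*u) du = 0.
Hence Re(c_{-2}) = (1/4)·(0) = 0.

0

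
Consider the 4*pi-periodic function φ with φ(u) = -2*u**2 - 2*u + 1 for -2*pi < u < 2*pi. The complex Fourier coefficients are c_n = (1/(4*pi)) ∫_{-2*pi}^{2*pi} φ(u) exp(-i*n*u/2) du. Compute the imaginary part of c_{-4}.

Since φ is real-valued, Im(c_{-4}) = -(1/(4*pi)) ∫_{-2*pi}^{2*pi} φ(u) sin(-2*u) du = b_{4}/2.
Integrating by parts twice (tabular method), an antiderivative of (-2*u**2 - 2*u + 1) sin(-2*u) is -u**2*cos(2*u) + u*sin(2*u) - u*cos(2*u) + sin(2*u)/2 + cos(2*u); evaluating from -2*pi to 2*pi: ∫_{-2*pi}^{2*pi} (-2*u**2 - 2*u + 1) sin(-2*u) du = (-4*pi**2 - 2*pi + 1) - (-4*pi**2 + 1 + 2*pi) = -4*pi.
Hence Im(c_{-4}) = (-1/(4*pi))·(-4*pi) = 1.

1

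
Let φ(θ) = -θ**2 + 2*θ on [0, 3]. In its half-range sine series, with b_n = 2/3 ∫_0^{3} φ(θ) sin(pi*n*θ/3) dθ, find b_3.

b_3 = 2/3 ∫_0^{3} (-θ**2 + 2*θ) sin(pi*θ) dθ.
Integrating by parts twice (tabular method), an antiderivative of (-θ**2 + 2*θ) sin(pi*θ) is θ**2*cos(pi*θ)/pi - 2*θ*sin(pi*θ)/pi**2 - 2*θ*cos(pi*θ)/pi + 2*sin(pi*θ)/pi**2 - 2*cos(pi*θ)/pi**3; evaluating from 0 to 3: ∫_{0}^{3} (-θ**2 + 2*θ) sin(pi*θ) dθ = (-3/pi + 2/pi**3) - (-2/pi**3) = -3/pi + 4/pi**3.
Hence b_3 = (2/3)·(-3/pi + 4/pi**3) = -2/pi + 8/(3*pi**3).

-2/pi + 8/(3*pi**3)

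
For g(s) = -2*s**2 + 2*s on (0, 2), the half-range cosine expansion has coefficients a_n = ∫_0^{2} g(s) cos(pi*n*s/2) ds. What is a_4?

a_4 = ∫_0^{2} (-2*s**2 + 2*s) cos(2*pi*s) ds.
Integrating by parts twice (tabular method), an antiderivative of (-2*s**2 + 2*s) cos(2*pi*s) is -s**2*sin(2*pi*s)/pi + s*sin(2*pi*s)/pi - s*cos(2*pi*s)/pi**2 + sin(2*pi*s)/(2*pi**3) + cos(2*pi*s)/(2*pi**2); evaluating from 0 to 2: ∫_{0}^{2} (-2*s**2 + 2*s) cos(2*pi*s) ds = (-3/(2*pi**2)) - (1/(2*pi**2)) = -2/pi**2.
Hence a_4 = -2/pi**2.

-2/pi**2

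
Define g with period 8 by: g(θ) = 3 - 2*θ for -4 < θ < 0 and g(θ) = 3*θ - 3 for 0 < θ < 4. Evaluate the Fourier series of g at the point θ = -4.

At θ = -4 the one-sided limits are g(-4^-) = 9 and g(-4^+) = 11.
By Dirichlet's theorem the series converges to their average, [(9) + (11)]/2 = 10.

10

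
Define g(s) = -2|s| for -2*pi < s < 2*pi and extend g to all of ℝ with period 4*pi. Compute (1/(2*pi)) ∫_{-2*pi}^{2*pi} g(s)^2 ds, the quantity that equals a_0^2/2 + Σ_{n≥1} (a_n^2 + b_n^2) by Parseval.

32*pi**2/3

(1/(2*pi)) ∫_{-2*pi}^{2*pi} g(s)^2 ds = (1/(2*pi)) · (64*pi**3/3) = 32*pi**2/3.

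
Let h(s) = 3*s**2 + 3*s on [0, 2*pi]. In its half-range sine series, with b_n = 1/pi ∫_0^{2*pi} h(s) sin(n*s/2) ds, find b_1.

b_1 = 1/pi ∫_0^{2*pi} (3*s**2 + 3*s) sin(s/2) ds.
Integrating by parts twice (tabular method), an antiderivative of (3*s**2 + 3*s) sin(s/2) is -6*s**2*cos(s/2) + 24*s*sin(s/2) - 6*s*cos(s/2) + 12*sin(s/2) + 48*cos(s/2); evaluating from 0 to 2*pi: ∫_{0}^{2*pi} (3*s**2 + 3*s) sin(s/2) ds = (-48 + 12*pi + 24*pi**2) - (48) = -96 + 12*pi + 24*pi**2.
Hence b_1 = (1/pi)·(-96 + 12*pi + 24*pi**2) = -96/pi + 12 + 24*pi.

-96/pi + 12 + 24*pi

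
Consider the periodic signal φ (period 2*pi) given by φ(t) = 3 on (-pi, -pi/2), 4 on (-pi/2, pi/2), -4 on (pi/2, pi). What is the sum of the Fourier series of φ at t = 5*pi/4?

t = 5*pi/4 differs from t = -3*pi/4 by 1 full period(s), and the series is 2*pi-periodic.
φ is continuous at t = -3*pi/4 with value 3, so the series converges to 3 there.

3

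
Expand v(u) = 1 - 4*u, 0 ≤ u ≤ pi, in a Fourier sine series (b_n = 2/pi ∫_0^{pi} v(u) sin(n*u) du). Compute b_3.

b_3 = 2/pi ∫_0^{pi} (1 - 4*u) sin(3*u) du.
Integrating by parts (boundary term plus one more integral), an antiderivative of (1 - 4*u) sin(3*u) is 4*u*cos(3*u)/3 - 4*sin(3*u)/9 - cos(3*u)/3; evaluating from 0 to pi: ∫_{0}^{pi} (1 - 4*u) sin(3*u) du = (1/3 - 4*pi/3) - (-1/3) = 2/3 - 4*pi/3.
Hence b_3 = (2/pi)·(2/3 - 4*pi/3) = 4*(1 - 2*pi)/(3*pi).

4*(1 - 2*pi)/(3*pi)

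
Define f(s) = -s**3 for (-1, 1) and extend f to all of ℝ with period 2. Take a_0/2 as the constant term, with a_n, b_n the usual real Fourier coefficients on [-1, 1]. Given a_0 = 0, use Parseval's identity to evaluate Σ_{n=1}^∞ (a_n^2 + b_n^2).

2/7

Parseval: a_0^2/2 + Σ_{n≥1} (a_n^2+b_n^2) = ∫_{-1}^{1} f(s)^2 ds = 2/7.
Subtract a_0^2/2 = 0: Σ (a_n^2+b_n^2) = 2/7.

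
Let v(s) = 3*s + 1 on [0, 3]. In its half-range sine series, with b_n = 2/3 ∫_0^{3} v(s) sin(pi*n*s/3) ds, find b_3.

b_3 = 2/3 ∫_0^{3} (3*s + 1) sin(pi*s) ds.
Integrating by parts (boundary term plus one more integral), an antiderivative of (3*s + 1) sin(pi*s) is -3*s*cos(pi*s)/pi + 3*sin(pi*s)/pi**2 - cos(pi*s)/pi; evaluating from 0 to 3: ∫_{0}^{3} (3*s + 1) sin(pi*s) ds = (10/pi) - (-1/pi) = 11/pi.
Hence b_3 = (2/3)·(11/pi) = 22/(3*pi).

22/(3*pi)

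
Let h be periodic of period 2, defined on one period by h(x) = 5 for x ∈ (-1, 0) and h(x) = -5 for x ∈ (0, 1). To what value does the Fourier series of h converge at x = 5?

0

x = 5 differs from x = 1 by 2 full period(s), and the series is 2-periodic.
At x = 1 the one-sided limits are h(1^-) = -5 and h(1^+) = 5.
By Dirichlet's theorem the series converges to their average, [(-5) + (5)]/2 = 0.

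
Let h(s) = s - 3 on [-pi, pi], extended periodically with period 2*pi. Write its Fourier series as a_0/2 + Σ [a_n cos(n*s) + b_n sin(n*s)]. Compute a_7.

a_7 = 1/pi ∫_{-pi}^{pi} h(s) cos(7*s) ds.
Integrating by parts (boundary term plus one more integral), an antiderivative of (s - 3) cos(7*s) is s*sin(7*s)/7 - 3*sin(7*s)/7 + cos(7*s)/49; evaluating from -pi to pi: ∫_{-pi}^{pi} (s - 3) cos(7*s) ds = (-1/49) - (-1/49) = 0.
Hence a_7 = (1/pi)·(0) = 0.

0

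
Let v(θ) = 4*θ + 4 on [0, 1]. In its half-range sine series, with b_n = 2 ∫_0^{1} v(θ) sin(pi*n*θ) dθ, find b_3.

8/pi

b_3 = 2 ∫_0^{1} (4*θ + 4) sin(3*pi*θ) dθ.
Integrating by parts (boundary term plus one more integral), an antiderivative of (4*θ + 4) sin(3*pi*θ) is -4*θ*cos(3*pi*θ)/(3*pi) + 4*sin(3*pi*θ)/(9*pi**2) - 4*cos(3*pi*θ)/(3*pi); evaluating from 0 to 1: ∫_{0}^{1} (4*θ + 4) sin(3*pi*θ) dθ = (8/(3*pi)) - (-4/(3*pi)) = 4/pi.
Hence b_3 = 2·(4/pi) = 8/pi.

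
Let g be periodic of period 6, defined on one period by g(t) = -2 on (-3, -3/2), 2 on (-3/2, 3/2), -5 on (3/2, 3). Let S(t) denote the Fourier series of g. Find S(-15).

-7/2

t = -15 differs from t = -3 by -2 full period(s), and the series is 6-periodic.
At t = -3 the one-sided limits are g(-3^-) = -5 and g(-3^+) = -2.
By Dirichlet's theorem the series converges to their average, [(-5) + (-2)]/2 = -7/2.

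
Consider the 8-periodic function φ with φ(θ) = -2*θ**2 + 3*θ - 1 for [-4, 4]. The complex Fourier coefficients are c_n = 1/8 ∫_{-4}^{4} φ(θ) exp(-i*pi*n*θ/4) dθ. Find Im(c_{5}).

-12/(5*pi)

Since φ is real-valued, Im(c_{5}) = -1/8 ∫_{-4}^{4} φ(θ) sin(5*pi*θ/4) dθ = -b_{5}/2.
Integrating by parts twice (tabular method), an antiderivative of (-2*θ**2 + 3*θ - 1) sin(5*pi*θ/4) is 8*θ**2*cos(5*pi*θ/4)/(5*pi) - 64*θ*sin(5*pi*θ/4)/(25*pi**2) - 12*θ*cos(5*pi*θ/4)/(5*pi) + 48*sin(5*pi*θ/4)/(25*pi**2) - 256*cos(5*pi*θ/4)/(125*pi**3) + 4*cos(5*pi*θ/4)/(5*pi); evaluating from -4 to 4: ∫_{-4}^{4} (-2*θ**2 + 3*θ - 1) sin(5*pi*θ/4) dθ = (4*(64 - 525*pi**2)/(125*pi**3)) - (-36/pi + 256/(125*pi**3)) = 96/(5*pi).
Hence Im(c_{5}) = (-1/8)·(96/(5*pi)) = -12/(5*pi).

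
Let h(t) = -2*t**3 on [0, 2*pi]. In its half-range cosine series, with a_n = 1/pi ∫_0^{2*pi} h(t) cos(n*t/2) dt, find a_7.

a_7 = 1/pi ∫_0^{2*pi} (-2*t**3) cos(7*t/2) dt.
Integrating by parts three times (tabular method), an antiderivative of (-2*t**3) cos(7*t/2) is -4*t**3*sin(7*t/2)/7 - 24*t**2*cos(7*t/2)/49 + 96*t*sin(7*t/2)/343 + 192*cos(7*t/2)/2401; evaluating from 0 to 2*pi: ∫_{0}^{2*pi} (-2*t**3) cos(7*t/2) dt = (-192/2401 + 96*pi**2/49) - (192/2401) = -384/2401 + 96*pi**2/49.
Hence a_7 = (1/pi)·(-384/2401 + 96*pi**2/49) = 96*(-4 + 49*pi**2)/(2401*pi).

96*(-4 + 49*pi**2)/(2401*pi)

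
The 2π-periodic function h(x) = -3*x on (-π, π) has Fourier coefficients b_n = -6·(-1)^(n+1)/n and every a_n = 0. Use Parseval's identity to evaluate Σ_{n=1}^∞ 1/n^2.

pi**2/6

Parseval: Σ b_n^2 = (1/π) ∫_{-π}^{π} h(x)^2 dx = 6*pi**2.
Σ b_n^2 = Σ 36/n^2, so Σ 1/n^2 = (6*pi**2)/36 = pi**2/6.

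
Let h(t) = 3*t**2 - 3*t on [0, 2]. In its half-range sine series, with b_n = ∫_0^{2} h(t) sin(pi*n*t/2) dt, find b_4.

b_4 = ∫_0^{2} (3*t**2 - 3*t) sin(2*pi*t) dt.
Integrating by parts twice (tabular method), an antiderivative of (3*t**2 - 3*t) sin(2*pi*t) is -3*t**2*cos(2*pi*t)/(2*pi) + 3*t*sin(2*pi*t)/(2*pi**2) + 3*t*cos(2*pi*t)/(2*pi) - 3*sin(2*pi*t)/(4*pi**2) + 3*cos(2*pi*t)/(4*pi**3); evaluating from 0 to 2: ∫_{0}^{2} (3*t**2 - 3*t) sin(2*pi*t) dt = (-3/pi + 3/(4*pi**3)) - (3/(4*pi**3)) = -3/pi.
Hence b_4 = -3/pi.

-3/pi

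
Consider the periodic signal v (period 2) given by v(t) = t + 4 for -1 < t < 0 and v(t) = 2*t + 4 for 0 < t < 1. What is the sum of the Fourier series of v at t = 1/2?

5

v is continuous at t = 1/2 with value 5, so the series converges to 5 there.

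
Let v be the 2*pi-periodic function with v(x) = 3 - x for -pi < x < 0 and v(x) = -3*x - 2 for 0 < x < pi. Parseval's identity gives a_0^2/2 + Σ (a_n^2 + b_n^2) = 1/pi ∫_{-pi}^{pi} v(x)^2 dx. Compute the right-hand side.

13 + 9*pi + 10*pi**2/3

1/pi ∫_{-pi}^{pi} v(x)^2 dx = 1/pi · (pi*(39 + 27*pi + 10*pi**2)/3) = 13 + 9*pi + 10*pi**2/3.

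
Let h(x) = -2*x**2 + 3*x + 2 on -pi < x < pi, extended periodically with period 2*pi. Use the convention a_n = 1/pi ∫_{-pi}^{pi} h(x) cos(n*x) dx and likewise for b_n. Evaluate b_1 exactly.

6

b_1 = 1/pi ∫_{-pi}^{pi} h(x) sin(x) dx.
Integrating by parts twice (tabular method), an antiderivative of (-2*x**2 + 3*x + 2) sin(x) is 2*x**2*cos(x) - 4*x*sin(x) - 3*x*cos(x) + 3*sin(x) - 6*cos(x); evaluating from -pi to pi: ∫_{-pi}^{pi} (-2*x**2 + 3*x + 2) sin(x) dx = (-2*pi**2 + 6 + 3*pi) - (-2*pi**2 - 3*pi + 6) = 6*pi.
Hence b_1 = (1/pi)·(6*pi) = 6.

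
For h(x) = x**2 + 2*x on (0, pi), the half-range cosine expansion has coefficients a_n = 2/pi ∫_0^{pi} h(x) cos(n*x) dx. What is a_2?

a_2 = 2/pi ∫_0^{pi} (x**2 + 2*x) cos(2*x) dx.
Integrating by parts twice (tabular method), an antiderivative of (x**2 + 2*x) cos(2*x) is x**2*sin(2*x)/2 + x*sin(2*x) + x*cos(2*x)/2 - sin(2*x)/4 + cos(2*x)/2; evaluating from 0 to pi: ∫_{0}^{pi} (x**2 + 2*x) cos(2*x) dx = (1/2 + pi/2) - (1/2) = pi/2.
Hence a_2 = (2/pi)·(pi/2) = 1.

1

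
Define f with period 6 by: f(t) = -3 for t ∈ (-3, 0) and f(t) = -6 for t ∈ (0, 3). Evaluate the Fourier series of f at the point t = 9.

t = 9 differs from t = -3 by 2 full period(s), and the series is 6-periodic.
At t = -3 the one-sided limits are f(-3^-) = -6 and f(-3^+) = -3.
By Dirichlet's theorem the series converges to their average, [(-6) + (-3)]/2 = -9/2.

-9/2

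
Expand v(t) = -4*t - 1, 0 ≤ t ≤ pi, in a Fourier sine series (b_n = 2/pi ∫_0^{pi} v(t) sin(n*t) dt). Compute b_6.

4/3

b_6 = 2/pi ∫_0^{pi} (-4*t - 1) sin(6*t) dt.
Integrating by parts (boundary term plus one more integral), an antiderivative of (-4*t - 1) sin(6*t) is 2*t*cos(6*t)/3 - sin(6*t)/9 + cos(6*t)/6; evaluating from 0 to pi: ∫_{0}^{pi} (-4*t - 1) sin(6*t) dt = (1/6 + 2*pi/3) - (1/6) = 2*pi/3.
Hence b_6 = (2/pi)·(2*pi/3) = 4/3.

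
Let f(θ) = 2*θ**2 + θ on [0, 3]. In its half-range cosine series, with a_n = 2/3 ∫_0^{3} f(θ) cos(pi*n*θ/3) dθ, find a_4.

a_4 = 2/3 ∫_0^{3} (2*θ**2 + θ) cos(4*pi*θ/3) dθ.
Integrating by parts twice (tabular method), an antiderivative of (2*θ**2 + θ) cos(4*pi*θ/3) is 3*θ**2*sin(4*pi*θ/3)/(2*pi) + 3*θ*sin(4*pi*θ/3)/(4*pi) + 9*θ*cos(4*pi*θ/3)/(4*pi**2) - 27*sin(4*pi*θ/3)/(16*pi**3) + 9*cos(4*pi*θ/3)/(16*pi**2); evaluating from 0 to 3: ∫_{0}^{3} (2*θ**2 + θ) cos(4*pi*θ/3) dθ = (117/(16*pi**2)) - (9/(16*pi**2)) = 27/(4*pi**2).
Hence a_4 = (2/3)·(27/(4*pi**2)) = 9/(2*pi**2).

9/(2*pi**2)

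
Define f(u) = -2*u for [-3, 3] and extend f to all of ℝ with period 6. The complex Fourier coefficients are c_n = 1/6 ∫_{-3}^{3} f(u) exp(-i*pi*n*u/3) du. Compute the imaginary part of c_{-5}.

Since f is real-valued, Im(c_{-5}) = -1/6 ∫_{-3}^{3} f(u) sin(-5*pi*u/3) du = b_{5}/2.
f is odd and sin(-5*pi*u/3) is odd, so the integrand is even: ∫_{-3}^{3} f(u) sin(-5*pi*u/3) du = 2∫_0^{3} f(u) sin(-5*pi*u/3) du.
Integrating by parts (boundary term plus one more integral), an antiderivative of (-2*u) sin(-5*pi*u/3) is -6*u*cos(5*pi*u/3)/(5*pi) + 18*sin(5*pi*u/3)/(25*pi**2); evaluating from 0 to 3: ∫_{0}^{3} (-2*u) sin(-5*pi*u/3) du = (18/(5*pi)) - (0) = 18/(5*pi).
So ∫_{-3}^{3} f(u) sin(-5*pi*u/3) du = 36/(5*pi).
Hence Im(c_{-5}) = (-1/6)·(36/(5*pi)) = -6/(5*pi).

-6/(5*pi)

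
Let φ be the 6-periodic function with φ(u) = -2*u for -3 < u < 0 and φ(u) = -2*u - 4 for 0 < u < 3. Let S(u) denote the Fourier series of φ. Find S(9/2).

u = 9/2 differs from u = -3/2 by 1 full period(s), and the series is 6-periodic.
φ is continuous at u = -3/2 with value 3, so the series converges to 3 there.

3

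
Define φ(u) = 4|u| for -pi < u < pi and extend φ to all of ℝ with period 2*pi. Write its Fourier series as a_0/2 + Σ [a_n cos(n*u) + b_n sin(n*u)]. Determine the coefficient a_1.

-16/pi

a_1 = 1/pi ∫_{-pi}^{pi} φ(u) cos(u) du.
φ is even and cos(u) is even, so the integrand is even and a_1 = 2/pi ∫_0^{pi} φ(u) cos(u) du.
Integrating by parts (boundary term plus one more integral), an antiderivative of (4*u) cos(u) is 4*u*sin(u) + 4*cos(u); evaluating from 0 to pi: ∫_{0}^{pi} (4*u) cos(u) du = (-4) - (4) = -8.
Hence a_1 = (2/pi)·(-8) = -16/pi.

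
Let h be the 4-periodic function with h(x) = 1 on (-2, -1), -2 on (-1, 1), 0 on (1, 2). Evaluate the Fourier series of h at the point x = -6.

1/2

x = -6 differs from x = -2 by -1 full period(s), and the series is 4-periodic.
At x = -2 the one-sided limits are h(-2^-) = 0 and h(-2^+) = 1.
By Dirichlet's theorem the series converges to their average, [(0) + (1)]/2 = 1/2.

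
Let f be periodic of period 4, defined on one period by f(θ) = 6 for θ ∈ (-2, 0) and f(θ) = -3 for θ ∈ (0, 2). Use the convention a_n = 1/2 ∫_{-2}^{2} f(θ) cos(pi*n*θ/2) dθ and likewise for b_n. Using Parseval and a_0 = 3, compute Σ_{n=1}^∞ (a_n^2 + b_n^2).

Parseval: a_0^2/2 + Σ_{n≥1} (a_n^2+b_n^2) = 1/2 ∫_{-2}^{2} f(θ)^2 dθ = 45.
Subtract a_0^2/2 = 9/2: Σ (a_n^2+b_n^2) = 81/2.

81/2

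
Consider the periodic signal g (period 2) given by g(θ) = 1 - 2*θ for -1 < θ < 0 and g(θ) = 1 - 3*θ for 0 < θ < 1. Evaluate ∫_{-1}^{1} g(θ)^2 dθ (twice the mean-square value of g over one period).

16/3

∫_{-1}^{1} g(θ)^2 dθ = 16/3.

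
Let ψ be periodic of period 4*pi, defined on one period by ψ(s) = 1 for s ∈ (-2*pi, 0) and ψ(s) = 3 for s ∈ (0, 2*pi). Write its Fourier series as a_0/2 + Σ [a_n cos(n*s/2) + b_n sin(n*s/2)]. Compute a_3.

a_3 = (1/(2*pi)) ∫_{-2*pi}^{2*pi} ψ(s) cos(3*s/2) ds.
Split the integral at the breakpoints.
Directly, an antiderivative of (1) cos(3*s/2) is 2*sin(3*s/2)/3; evaluating from -2*pi to 0: ∫_{-2*pi}^{0} (1) cos(3*s/2) ds = (0) - (0) = 0.
Directly, an antiderivative of (3) cos(3*s/2) is 2*sin(3*s/2); evaluating from 0 to 2*pi: ∫_{0}^{2*pi} (3) cos(3*s/2) ds = (0) - (0) = 0.
Summing the pieces and multiplying by (1/(2*pi)) gives a_3 = 0.

0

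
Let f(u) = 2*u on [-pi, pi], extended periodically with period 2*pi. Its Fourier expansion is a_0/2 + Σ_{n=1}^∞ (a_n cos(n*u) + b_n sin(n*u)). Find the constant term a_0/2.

a_0 = 1/pi ∫_{-pi}^{pi} f(u) du = 1/pi · (0) = 0.
So the constant term a_0/2 = 0.

0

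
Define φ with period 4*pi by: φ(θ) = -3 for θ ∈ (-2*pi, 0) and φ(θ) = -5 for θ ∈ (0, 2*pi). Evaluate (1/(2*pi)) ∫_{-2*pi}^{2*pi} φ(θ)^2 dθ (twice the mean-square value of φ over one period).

34

(1/(2*pi)) ∫_{-2*pi}^{2*pi} φ(θ)^2 dθ = (1/(2*pi)) · (68*pi) = 34.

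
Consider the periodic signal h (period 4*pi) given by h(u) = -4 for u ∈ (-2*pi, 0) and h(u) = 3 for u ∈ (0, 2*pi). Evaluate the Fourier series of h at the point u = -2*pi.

u = -2*pi differs from u = 2*pi by -1 full period(s), and the series is 4*pi-periodic.
At u = 2*pi the one-sided limits are h(2*pi^-) = 3 and h(2*pi^+) = -4.
By Dirichlet's theorem the series converges to their average, [(3) + (-4)]/2 = -1/2.

-1/2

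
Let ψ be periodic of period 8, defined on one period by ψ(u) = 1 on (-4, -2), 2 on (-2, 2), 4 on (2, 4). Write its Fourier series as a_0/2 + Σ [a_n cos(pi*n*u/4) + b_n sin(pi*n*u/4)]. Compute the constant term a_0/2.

a_0 = 1/4 ∫_{-4}^{4} ψ(u) du = 1/4 · (18) = 9/2.
So the constant term a_0/2 = 9/4.

9/4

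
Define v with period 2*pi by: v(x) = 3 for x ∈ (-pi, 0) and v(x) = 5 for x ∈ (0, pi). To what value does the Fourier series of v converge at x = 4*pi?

4

x = 4*pi differs from x = 0 by 2 full period(s), and the series is 2*pi-periodic.
At x = 0 the one-sided limits are v(0^-) = 3 and v(0^+) = 5.
By Dirichlet's theorem the series converges to their average, [(3) + (5)]/2 = 4.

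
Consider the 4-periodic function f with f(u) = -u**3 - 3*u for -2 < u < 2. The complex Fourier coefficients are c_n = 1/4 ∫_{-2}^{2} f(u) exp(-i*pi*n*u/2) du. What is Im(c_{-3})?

Since f is real-valued, Im(c_{-3}) = -1/4 ∫_{-2}^{2} f(u) sin(-3*pi*u/2) du = b_{3}/2.
f is odd and sin(-3*pi*u/2) is odd, so the integrand is even: ∫_{-2}^{2} f(u) sin(-3*pi*u/2) du = 2∫_0^{2} f(u) sin(-3*pi*u/2) du.
Integrating by parts three times (tabular method), an antiderivative of (-u**3 - 3*u) sin(-3*pi*u/2) is -2*u**3*cos(3*pi*u/2)/(3*pi) + 4*u**2*sin(3*pi*u/2)/(3*pi**2) - 2*u*cos(3*pi*u/2)/pi + 16*u*cos(3*pi*u/2)/(9*pi**3) - 32*sin(3*pi*u/2)/(27*pi**4) + 4*sin(3*pi*u/2)/(3*pi**2); evaluating from 0 to 2: ∫_{0}^{2} (-u**3 - 3*u) sin(-3*pi*u/2) du = (4*(-8 + 21*pi**2)/(9*pi**3)) - (0) = 4*(-8 + 21*pi**2)/(9*pi**3).
So ∫_{-2}^{2} f(u) sin(-3*pi*u/2) du = 8*(-8 + 21*pi**2)/(9*pi**3).
Hence Im(c_{-3}) = (-1/4)·(8*(-8 + 21*pi**2)/(9*pi**3)) = 2*(8 - 21*pi**2)/(9*pi**3).

2*(8 - 21*pi**2)/(9*pi**3)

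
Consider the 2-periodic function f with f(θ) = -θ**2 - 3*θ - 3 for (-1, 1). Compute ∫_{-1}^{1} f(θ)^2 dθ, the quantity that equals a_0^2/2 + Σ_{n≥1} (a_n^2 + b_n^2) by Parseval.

142/5

∫_{-1}^{1} f(θ)^2 dθ = 142/5.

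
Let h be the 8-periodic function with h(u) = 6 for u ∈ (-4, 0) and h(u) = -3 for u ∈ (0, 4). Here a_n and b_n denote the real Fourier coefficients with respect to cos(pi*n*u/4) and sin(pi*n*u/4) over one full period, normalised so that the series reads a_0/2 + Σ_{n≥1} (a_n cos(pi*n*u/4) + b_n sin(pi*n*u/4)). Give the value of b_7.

b_7 = 1/4 ∫_{-4}^{4} h(u) sin(7*pi*u/4) du.
Split the integral at the breakpoints.
Directly, an antiderivative of (6) sin(7*pi*u/4) is -24*cos(7*pi*u/4)/(7*pi); evaluating from -4 to 0: ∫_{-4}^{0} (6) sin(7*pi*u/4) du = (-24/(7*pi)) - (24/(7*pi)) = -48/(7*pi).
Directly, an antiderivative of (-3) sin(7*pi*u/4) is 12*cos(7*pi*u/4)/(7*pi); evaluating from 0 to 4: ∫_{0}^{4} (-3) sin(7*pi*u/4) du = (-12/(7*pi)) - (12/(7*pi)) = -24/(7*pi).
Summing the pieces and multiplying by (1/4) gives b_7 = -18/(7*pi).

-18/(7*pi)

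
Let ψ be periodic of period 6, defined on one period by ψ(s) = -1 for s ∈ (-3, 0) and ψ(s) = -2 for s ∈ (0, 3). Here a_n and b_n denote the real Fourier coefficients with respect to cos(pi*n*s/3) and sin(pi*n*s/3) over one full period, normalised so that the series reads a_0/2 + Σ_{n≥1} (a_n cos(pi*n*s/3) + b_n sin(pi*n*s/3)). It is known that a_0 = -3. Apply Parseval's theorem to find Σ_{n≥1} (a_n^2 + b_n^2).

1/2

Parseval: a_0^2/2 + Σ_{n≥1} (a_n^2+b_n^2) = 1/3 ∫_{-3}^{3} ψ(s)^2 ds = 5.
Subtract a_0^2/2 = 9/2: Σ (a_n^2+b_n^2) = 1/2.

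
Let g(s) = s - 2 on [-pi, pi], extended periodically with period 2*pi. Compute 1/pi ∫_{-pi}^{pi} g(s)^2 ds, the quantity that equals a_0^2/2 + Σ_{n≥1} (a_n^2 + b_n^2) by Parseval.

2*pi**2/3 + 8

1/pi ∫_{-pi}^{pi} g(s)^2 ds = 1/pi · (2*pi*(pi**2 + 12)/3) = 2*pi**2/3 + 8.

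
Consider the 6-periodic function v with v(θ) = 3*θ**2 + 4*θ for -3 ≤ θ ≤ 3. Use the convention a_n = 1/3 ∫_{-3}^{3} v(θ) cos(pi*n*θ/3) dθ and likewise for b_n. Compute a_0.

a_0 = 1/3 ∫_{-3}^{3} v(θ) dθ = 1/3 · (54) = 18.

18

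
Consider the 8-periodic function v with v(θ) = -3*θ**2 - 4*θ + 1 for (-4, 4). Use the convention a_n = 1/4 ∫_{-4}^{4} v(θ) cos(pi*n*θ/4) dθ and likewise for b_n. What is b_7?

-32/(7*pi)

b_7 = 1/4 ∫_{-4}^{4} v(θ) sin(7*pi*θ/4) dθ.
Integrating by parts twice (tabular method), an antiderivative of (-3*θ**2 - 4*θ + 1) sin(7*pi*θ/4) is 12*θ**2*cos(7*pi*θ/4)/(7*pi) - 96*θ*sin(7*pi*θ/4)/(49*pi**2) + 16*θ*cos(7*pi*θ/4)/(7*pi) - 64*sin(7*pi*θ/4)/(49*pi**2) - 4*cos(7*pi*θ/4)/(7*pi) - 384*cos(7*pi*θ/4)/(343*pi**3); evaluating from -4 to 4: ∫_{-4}^{4} (-3*θ**2 - 4*θ + 1) sin(7*pi*θ/4) dθ = (-36/pi + 384/(343*pi**3)) - (4*(96 - 1519*pi**2)/(343*pi**3)) = -128/(7*pi).
Hence b_7 = (1/4)·(-128/(7*pi)) = -32/(7*pi).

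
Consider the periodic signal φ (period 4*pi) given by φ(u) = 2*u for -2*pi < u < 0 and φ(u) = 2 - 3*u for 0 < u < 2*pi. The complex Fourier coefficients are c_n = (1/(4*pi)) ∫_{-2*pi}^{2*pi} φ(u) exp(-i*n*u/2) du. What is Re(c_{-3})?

Since φ is real-valued, Re(c_{-3}) = (1/(4*pi)) ∫_{-2*pi}^{2*pi} φ(u) cos(-3*u/2) du = a_{3}/2.
Split the integral at the breakpoints.
Integrating by parts (boundary term plus one more integral), an antiderivative of (2*u) cos(-3*u/2) is 4*u*sin(3*u/2)/3 + 8*cos(3*u/2)/9; evaluating from -2*pi to 0: ∫_{-2*pi}^{0} (2*u) cos(-3*u/2) du = (8/9) - (-8/9) = 16/9.
Integrating by parts (boundary term plus one more integral), an antiderivative of (2 - 3*u) cos(-3*u/2) is -2*u*sin(3*u/2) + 4*sin(3*u/2)/3 - 4*cos(3*u/2)/3; evaluating from 0 to 2*pi: ∫_{0}^{2*pi} (2 - 3*u) cos(-3*u/2) du = (4/3) - (-4/3) = 8/3.
So ∫_{-2*pi}^{2*pi} φ(u) cos(-3*u/2) du = 40/9.
Hence Re(c_{-3}) = (1/(4*pi))·(40/9) = 10/(9*pi).

10/(9*pi)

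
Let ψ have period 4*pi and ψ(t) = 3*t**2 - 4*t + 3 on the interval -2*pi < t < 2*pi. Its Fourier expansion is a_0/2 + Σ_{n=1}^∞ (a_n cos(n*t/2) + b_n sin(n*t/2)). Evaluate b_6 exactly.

8/3

b_6 = (1/(2*pi)) ∫_{-2*pi}^{2*pi} ψ(t) sin(3*t) dt.
Integrating by parts twice (tabular method), an antiderivative of (3*t**2 - 4*t + 3) sin(3*t) is -t**2*cos(3*t) + 2*t*sin(3*t)/3 + 4*t*cos(3*t)/3 - 4*sin(3*t)/9 - 7*cos(3*t)/9; evaluating from -2*pi to 2*pi: ∫_{-2*pi}^{2*pi} (3*t**2 - 4*t + 3) sin(3*t) dt = (-4*pi**2 - 7/9 + 8*pi/3) - (-4*pi**2 - 8*pi/3 - 7/9) = 16*pi/3.
Hence b_6 = (1/(2*pi))·(16*pi/3) = 8/3.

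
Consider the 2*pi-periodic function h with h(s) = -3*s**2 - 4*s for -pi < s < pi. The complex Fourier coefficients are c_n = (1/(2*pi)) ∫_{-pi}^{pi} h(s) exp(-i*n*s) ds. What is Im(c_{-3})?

Since h is real-valued, Im(c_{-3}) = -(1/(2*pi)) ∫_{-pi}^{pi} h(s) sin(-3*s) ds = b_{3}/2.
Integrating by parts twice (tabular method), an antiderivative of (-3*s**2 - 4*s) sin(-3*s) is -s**2*cos(3*s) + 2*s*sin(3*s)/3 - 4*s*cos(3*s)/3 + 4*sin(3*s)/9 + 2*cos(3*s)/9; evaluating from -pi to pi: ∫_{-pi}^{pi} (-3*s**2 - 4*s) sin(-3*s) ds = (-2/9 + 4*pi/3 + pi**2) - (-4*pi/3 - 2/9 + pi**2) = 8*pi/3.
Hence Im(c_{-3}) = (-1/(2*pi))·(8*pi/3) = -4/3.

-4/3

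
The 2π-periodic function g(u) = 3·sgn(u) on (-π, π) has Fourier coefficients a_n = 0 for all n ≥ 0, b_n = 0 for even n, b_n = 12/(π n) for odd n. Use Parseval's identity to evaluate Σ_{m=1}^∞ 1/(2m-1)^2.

pi**2/8

Parseval: Σ b_n^2 = (1/π) ∫_{-π}^{π} g(u)^2 du = 18.
Only odd n contribute, with b_n^2 = 144/(π^2 n^2), so Σ_{m≥1} 1/(2m-1)^2 = π^2·(18)/144 = pi**2/8.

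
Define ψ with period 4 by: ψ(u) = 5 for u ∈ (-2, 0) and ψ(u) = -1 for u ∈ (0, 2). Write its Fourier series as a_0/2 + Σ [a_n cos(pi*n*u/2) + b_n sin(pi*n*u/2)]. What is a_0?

a_0 = 1/2 ∫_{-2}^{2} ψ(u) du = 1/2 · (8) = 4.

4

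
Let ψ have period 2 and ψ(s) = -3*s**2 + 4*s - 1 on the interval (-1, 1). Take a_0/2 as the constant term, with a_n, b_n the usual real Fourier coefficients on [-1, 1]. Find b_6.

b_6 = ∫_{-1}^{1} ψ(s) sin(6*pi*s) ds.
Integrating by parts twice (tabular method), an antiderivative of (-3*s**2 + 4*s - 1) sin(6*pi*s) is s**2*cos(6*pi*s)/(2*pi) - s*sin(6*pi*s)/(6*pi**2) - 2*s*cos(6*pi*s)/(3*pi) + sin(6*pi*s)/(9*pi**2) - cos(6*pi*s)/(36*pi**3) + cos(6*pi*s)/(6*pi); evaluating from -1 to 1: ∫_{-1}^{1} (-3*s**2 + 4*s - 1) sin(6*pi*s) ds = (-1/(36*pi**3)) - ((-1 + 48*pi**2)/(36*pi**3)) = -4/(3*pi).
Hence b_6 = -4/(3*pi).

-4/(3*pi)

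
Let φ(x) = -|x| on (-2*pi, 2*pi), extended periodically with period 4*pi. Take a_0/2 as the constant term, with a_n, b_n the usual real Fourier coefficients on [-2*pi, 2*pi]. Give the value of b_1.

0

b_1 = (1/(2*pi)) ∫_{-2*pi}^{2*pi} φ(x) sin(x/2) dx.
φ is even and sin(x/2) is odd, so the integrand is odd over a symmetric interval and the integral vanishes.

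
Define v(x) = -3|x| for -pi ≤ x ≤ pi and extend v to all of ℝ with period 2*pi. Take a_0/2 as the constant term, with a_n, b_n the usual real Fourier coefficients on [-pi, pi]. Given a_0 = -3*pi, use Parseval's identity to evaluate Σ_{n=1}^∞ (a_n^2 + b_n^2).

Parseval: a_0^2/2 + Σ_{n≥1} (a_n^2+b_n^2) = 1/pi ∫_{-pi}^{pi} v(x)^2 dx = 6*pi**2.
Subtract a_0^2/2 = 9*pi**2/2: Σ (a_n^2+b_n^2) = 3*pi**2/2.

3*pi**2/2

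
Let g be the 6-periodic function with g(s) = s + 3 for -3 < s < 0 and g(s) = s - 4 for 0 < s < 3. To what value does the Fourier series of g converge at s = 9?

s = 9 differs from s = -3 by 2 full period(s), and the series is 6-periodic.
At s = -3 the one-sided limits are g(-3^-) = -1 and g(-3^+) = 0.
By Dirichlet's theorem the series converges to their average, [(-1) + (0)]/2 = -1/2.

-1/2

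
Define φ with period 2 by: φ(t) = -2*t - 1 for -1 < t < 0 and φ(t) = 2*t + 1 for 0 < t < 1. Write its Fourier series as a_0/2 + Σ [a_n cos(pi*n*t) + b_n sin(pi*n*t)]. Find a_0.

a_0 = ∫_{-1}^{1} φ(t) dt = 2.

2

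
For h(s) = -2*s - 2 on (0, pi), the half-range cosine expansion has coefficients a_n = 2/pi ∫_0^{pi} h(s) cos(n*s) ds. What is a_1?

8/pi

a_1 = 2/pi ∫_0^{pi} (-2*s - 2) cos(s) ds.
Integrating by parts (boundary term plus one more integral), an antiderivative of (-2*s - 2) cos(s) is -2*s*sin(s) - 2*sin(s) - 2*cos(s); evaluating from 0 to pi: ∫_{0}^{pi} (-2*s - 2) cos(s) ds = (2) - (-2) = 4.
Hence a_1 = (2/pi)·(4) = 8/pi.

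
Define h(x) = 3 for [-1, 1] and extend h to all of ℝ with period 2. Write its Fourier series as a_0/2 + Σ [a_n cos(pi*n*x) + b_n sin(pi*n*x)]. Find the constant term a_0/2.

a_0 = ∫_{-1}^{1} h(x) dx = 6.
So the constant term a_0/2 = 3.

3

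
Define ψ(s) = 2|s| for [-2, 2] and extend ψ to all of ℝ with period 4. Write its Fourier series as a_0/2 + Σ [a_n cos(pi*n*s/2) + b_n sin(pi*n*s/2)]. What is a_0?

4

a_0 = 1/2 ∫_{-2}^{2} ψ(s) ds = 1/2 · (8) = 4.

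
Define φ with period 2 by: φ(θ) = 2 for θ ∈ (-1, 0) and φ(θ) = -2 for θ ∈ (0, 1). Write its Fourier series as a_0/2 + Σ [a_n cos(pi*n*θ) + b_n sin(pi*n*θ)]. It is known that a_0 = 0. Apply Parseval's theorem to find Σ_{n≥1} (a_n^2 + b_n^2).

Parseval: a_0^2/2 + Σ_{n≥1} (a_n^2+b_n^2) = ∫_{-1}^{1} φ(θ)^2 dθ = 8.
Subtract a_0^2/2 = 0: Σ (a_n^2+b_n^2) = 8.

8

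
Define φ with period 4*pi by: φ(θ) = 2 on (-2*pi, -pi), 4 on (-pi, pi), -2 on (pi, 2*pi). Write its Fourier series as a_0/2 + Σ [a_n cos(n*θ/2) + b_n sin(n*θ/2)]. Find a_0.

a_0 = (1/(2*pi)) ∫_{-2*pi}^{2*pi} φ(θ) dθ = (1/(2*pi)) · (8*pi) = 4.

4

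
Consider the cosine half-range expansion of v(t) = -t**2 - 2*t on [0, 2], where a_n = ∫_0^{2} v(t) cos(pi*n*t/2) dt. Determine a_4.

a_4 = ∫_0^{2} (-t**2 - 2*t) cos(2*pi*t) dt.
Integrating by parts twice (tabular method), an antiderivative of (-t**2 - 2*t) cos(2*pi*t) is -t**2*sin(2*pi*t)/(2*pi) - t*sin(2*pi*t)/pi - t*cos(2*pi*t)/(2*pi**2) + sin(2*pi*t)/(4*pi**3) - cos(2*pi*t)/(2*pi**2); evaluating from 0 to 2: ∫_{0}^{2} (-t**2 - 2*t) cos(2*pi*t) dt = (-3/(2*pi**2)) - (-1/(2*pi**2)) = -1/pi**2.
Hence a_4 = -1/pi**2.

-1/pi**2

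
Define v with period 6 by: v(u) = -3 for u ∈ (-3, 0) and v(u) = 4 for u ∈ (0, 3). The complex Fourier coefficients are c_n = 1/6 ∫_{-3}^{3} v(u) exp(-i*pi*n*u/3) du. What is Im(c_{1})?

-7/pi

Since v is real-valued, Im(c_{1}) = -1/6 ∫_{-3}^{3} v(u) sin(pi*u/3) du = -b_{1}/2.
Split the integral at the breakpoints.
Directly, an antiderivative of (-3) sin(pi*u/3) is 9*cos(pi*u/3)/pi; evaluating from -3 to 0: ∫_{-3}^{0} (-3) sin(pi*u/3) du = (9/pi) - (-9/pi) = 18/pi.
Directly, an antiderivative of (4) sin(pi*u/3) is -12*cos(pi*u/3)/pi; evaluating from 0 to 3: ∫_{0}^{3} (4) sin(pi*u/3) du = (12/pi) - (-12/pi) = 24/pi.
So ∫_{-3}^{3} v(u) sin(pi*u/3) du = 42/pi.
Hence Im(c_{1}) = (-1/6)·(42/pi) = -7/pi.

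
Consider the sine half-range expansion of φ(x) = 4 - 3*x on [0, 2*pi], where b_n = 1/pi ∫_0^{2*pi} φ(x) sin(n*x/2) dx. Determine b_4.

b_4 = 1/pi ∫_0^{2*pi} (4 - 3*x) sin(2*x) dx.
Integrating by parts (boundary term plus one more integral), an antiderivative of (4 - 3*x) sin(2*x) is 3*x*cos(2*x)/2 - 3*sin(2*x)/4 - 2*cos(2*x); evaluating from 0 to 2*pi: ∫_{0}^{2*pi} (4 - 3*x) sin(2*x) dx = (-2 + 3*pi) - (-2) = 3*pi.
Hence b_4 = (1/pi)·(3*pi) = 3.

3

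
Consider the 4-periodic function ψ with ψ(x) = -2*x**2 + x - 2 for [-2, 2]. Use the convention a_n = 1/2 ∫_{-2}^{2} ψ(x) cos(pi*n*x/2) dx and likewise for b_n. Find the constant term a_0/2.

-14/3

a_0 = 1/2 ∫_{-2}^{2} ψ(x) dx = 1/2 · (-56/3) = -28/3.
So the constant term a_0/2 = -14/3.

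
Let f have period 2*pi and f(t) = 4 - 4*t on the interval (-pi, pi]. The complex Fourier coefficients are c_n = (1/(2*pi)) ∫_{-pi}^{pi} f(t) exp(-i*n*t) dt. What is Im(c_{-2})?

2

Since f is real-valued, Im(c_{-2}) = -(1/(2*pi)) ∫_{-pi}^{pi} f(t) sin(-2*t) dt = b_{2}/2.
Integrating by parts (boundary term plus one more integral), an antiderivative of (4 - 4*t) sin(-2*t) is -2*t*cos(2*t) + sin(2*t) + 2*cos(2*t); evaluating from -pi to pi: ∫_{-pi}^{pi} (4 - 4*t) sin(-2*t) dt = (2 - 2*pi) - (2 + 2*pi) = -4*pi.
Hence Im(c_{-2}) = (-1/(2*pi))·(-4*pi) = 2.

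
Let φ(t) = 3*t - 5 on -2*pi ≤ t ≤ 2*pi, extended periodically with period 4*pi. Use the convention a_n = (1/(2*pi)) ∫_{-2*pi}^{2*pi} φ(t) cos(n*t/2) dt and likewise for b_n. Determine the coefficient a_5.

a_5 = (1/(2*pi)) ∫_{-2*pi}^{2*pi} φ(t) cos(5*t/2) dt.
Integrating by parts (boundary term plus one more integral), an antiderivative of (3*t - 5) cos(5*t/2) is 6*t*sin(5*t/2)/5 - 2*sin(5*t/2) + 12*cos(5*t/2)/25; evaluating from -2*pi to 2*pi: ∫_{-2*pi}^{2*pi} (3*t - 5) cos(5*t/2) dt = (-12/25) - (-12/25) = 0.
Hence a_5 = (1/(2*pi))·(0) = 0.

0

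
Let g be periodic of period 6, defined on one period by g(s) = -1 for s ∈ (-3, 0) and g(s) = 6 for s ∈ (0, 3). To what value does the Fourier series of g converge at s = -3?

At s = -3 the one-sided limits are g(-3^-) = 6 and g(-3^+) = -1.
By Dirichlet's theorem the series converges to their average, [(6) + (-1)]/2 = 5/2.

5/2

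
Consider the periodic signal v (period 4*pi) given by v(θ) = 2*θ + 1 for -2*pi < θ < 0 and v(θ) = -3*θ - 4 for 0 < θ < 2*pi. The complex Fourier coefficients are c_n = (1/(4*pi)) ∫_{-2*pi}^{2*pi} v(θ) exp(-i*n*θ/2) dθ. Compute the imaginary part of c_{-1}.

Since v is real-valued, Im(c_{-1}) = -(1/(4*pi)) ∫_{-2*pi}^{2*pi} v(θ) sin(-θ/2) dθ = b_{1}/2.
Split the integral at the breakpoints.
Integrating by parts (boundary term plus one more integral), an antiderivative of (2*θ + 1) sin(-θ/2) is 4*θ*cos(θ/2) - 8*sin(θ/2) + 2*cos(θ/2); evaluating from -2*pi to 0: ∫_{-2*pi}^{0} (2*θ + 1) sin(-θ/2) dθ = (2) - (-2 + 8*pi) = 4 - 8*pi.
Integrating by parts (boundary term plus one more integral), an antiderivative of (-3*θ - 4) sin(-θ/2) is -6*θ*cos(θ/2) + 12*sin(θ/2) - 8*cos(θ/2); evaluating from 0 to 2*pi: ∫_{0}^{2*pi} (-3*θ - 4) sin(-θ/2) dθ = (8 + 12*pi) - (-8) = 16 + 12*pi.
So ∫_{-2*pi}^{2*pi} v(θ) sin(-θ/2) dθ = 4*pi + 20.
Hence Im(c_{-1}) = (-1/(4*pi))·(4*pi + 20) = (-5 - pi)/pi.

(-5 - pi)/pi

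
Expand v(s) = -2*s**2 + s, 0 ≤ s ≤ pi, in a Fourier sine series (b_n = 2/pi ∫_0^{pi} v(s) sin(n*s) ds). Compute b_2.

-1 + 2*pi

b_2 = 2/pi ∫_0^{pi} (-2*s**2 + s) sin(2*s) ds.
Integrating by parts twice (tabular method), an antiderivative of (-2*s**2 + s) sin(2*s) is s**2*cos(2*s) - s*sin(2*s) - s*cos(2*s)/2 + sin(2*s)/4 - cos(2*s)/2; evaluating from 0 to pi: ∫_{0}^{pi} (-2*s**2 + s) sin(2*s) ds = (-pi/2 - 1/2 + pi**2) - (-1/2) = pi*(-1/2 + pi).
Hence b_2 = (2/pi)·(pi*(-1/2 + pi)) = -1 + 2*pi.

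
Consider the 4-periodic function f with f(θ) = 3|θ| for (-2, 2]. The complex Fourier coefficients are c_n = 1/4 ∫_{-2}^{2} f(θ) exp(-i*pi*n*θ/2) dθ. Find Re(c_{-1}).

Since f is real-valued, Re(c_{-1}) = 1/4 ∫_{-2}^{2} f(θ) cos(-pi*θ/2) dθ = a_{1}/2.
f is even and cos(-pi*θ/2) is even, so the integrand is even: ∫_{-2}^{2} f(θ) cos(-pi*θ/2) dθ = 2∫_0^{2} f(θ) cos(-pi*θ/2) dθ.
Integrating by parts (boundary term plus one more integral), an antiderivative of (3*θ) cos(-pi*θ/2) is 6*θ*sin(pi*θ/2)/pi + 12*cos(pi*θ/2)/pi**2; evaluating from 0 to 2: ∫_{0}^{2} (3*θ) cos(-pi*θ/2) dθ = (-12/pi**2) - (12/pi**2) = -24/pi**2.
So ∫_{-2}^{2} f(θ) cos(-pi*θ/2) dθ = -48/pi**2.
Hence Re(c_{-1}) = (1/4)·(-48/pi**2) = -12/pi**2.

-12/pi**2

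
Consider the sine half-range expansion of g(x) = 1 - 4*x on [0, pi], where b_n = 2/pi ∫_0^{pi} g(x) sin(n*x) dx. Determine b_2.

4

b_2 = 2/pi ∫_0^{pi} (1 - 4*x) sin(2*x) dx.
Integrating by parts (boundary term plus one more integral), an antiderivative of (1 - 4*x) sin(2*x) is 2*x*cos(2*x) - sin(2*x) - cos(2*x)/2; evaluating from 0 to pi: ∫_{0}^{pi} (1 - 4*x) sin(2*x) dx = (-1/2 + 2*pi) - (-1/2) = 2*pi.
Hence b_2 = (2/pi)·(2*pi) = 4.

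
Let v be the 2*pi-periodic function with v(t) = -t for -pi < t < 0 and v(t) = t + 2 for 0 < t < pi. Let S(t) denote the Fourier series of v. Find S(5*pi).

t = 5*pi differs from t = pi by 2 full period(s), and the series is 2*pi-periodic.
At t = pi the one-sided limits are v(pi^-) = 2 + pi and v(pi^+) = pi.
By Dirichlet's theorem the series converges to their average, [(2 + pi) + (pi)]/2 = 1 + pi.

1 + pi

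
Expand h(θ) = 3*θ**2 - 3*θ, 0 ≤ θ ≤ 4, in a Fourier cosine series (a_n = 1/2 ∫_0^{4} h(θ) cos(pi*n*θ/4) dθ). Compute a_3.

-16/pi**2

a_3 = 1/2 ∫_0^{4} (3*θ**2 - 3*θ) cos(3*pi*θ/4) dθ.
Integrating by parts twice (tabular method), an antiderivative of (3*θ**2 - 3*θ) cos(3*pi*θ/4) is 4*θ**2*sin(3*pi*θ/4)/pi - 4*θ*sin(3*pi*θ/4)/pi + 32*θ*cos(3*pi*θ/4)/(3*pi**2) - 128*sin(3*pi*θ/4)/(9*pi**3) - 16*cos(3*pi*θ/4)/(3*pi**2); evaluating from 0 to 4: ∫_{0}^{4} (3*θ**2 - 3*θ) cos(3*pi*θ/4) dθ = (-112/(3*pi**2)) - (-16/(3*pi**2)) = -32/pi**2.
Hence a_3 = (1/2)·(-32/pi**2) = -16/pi**2.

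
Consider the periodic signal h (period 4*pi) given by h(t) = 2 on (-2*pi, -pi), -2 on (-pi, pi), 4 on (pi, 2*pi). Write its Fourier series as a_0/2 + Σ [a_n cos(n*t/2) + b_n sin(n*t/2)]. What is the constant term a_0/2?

a_0 = (1/(2*pi)) ∫_{-2*pi}^{2*pi} h(t) dt = (1/(2*pi)) · (2*pi) = 1.
So the constant term a_0/2 = 1/2.

1/2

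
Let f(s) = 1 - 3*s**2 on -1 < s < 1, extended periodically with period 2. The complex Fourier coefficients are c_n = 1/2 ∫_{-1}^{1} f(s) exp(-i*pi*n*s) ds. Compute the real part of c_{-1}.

6/pi**2

Since f is real-valued, Re(c_{-1}) = 1/2 ∫_{-1}^{1} f(s) cos(-pi*s) ds = a_{1}/2.
f is even and cos(-pi*s) is even, so the integrand is even: ∫_{-1}^{1} f(s) cos(-pi*s) ds = 2∫_0^{1} f(s) cos(-pi*s) ds.
Integrating by parts twice (tabular method), an antiderivative of (1 - 3*s**2) cos(-pi*s) is -3*s**2*sin(pi*s)/pi - 6*s*cos(pi*s)/pi**2 + 6*sin(pi*s)/pi**3 + sin(pi*s)/pi; evaluating from 0 to 1: ∫_{0}^{1} (1 - 3*s**2) cos(-pi*s) ds = (6/pi**2) - (0) = 6/pi**2.
So ∫_{-1}^{1} f(s) cos(-pi*s) ds = 12/pi**2.
Hence Re(c_{-1}) = (1/2)·(12/pi**2) = 6/pi**2.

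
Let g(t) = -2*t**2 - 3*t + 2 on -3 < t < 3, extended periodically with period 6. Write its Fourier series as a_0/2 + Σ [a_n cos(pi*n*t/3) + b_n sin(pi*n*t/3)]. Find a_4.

a_4 = 1/3 ∫_{-3}^{3} g(t) cos(4*pi*t/3) dt.
Integrating by parts twice (tabular method), an antiderivative of (-2*t**2 - 3*t + 2) cos(4*pi*t/3) is -3*t**2*sin(4*pi*t/3)/(2*pi) - 9*t*sin(4*pi*t/3)/(4*pi) - 9*t*cos(4*pi*t/3)/(4*pi**2) + 27*sin(4*pi*t/3)/(16*pi**3) + 3*sin(4*pi*t/3)/(2*pi) - 27*cos(4*pi*t/3)/(16*pi**2); evaluating from -3 to 3: ∫_{-3}^{3} (-2*t**2 - 3*t + 2) cos(4*pi*t/3) dt = (-135/(16*pi**2)) - (81/(16*pi**2)) = -27/(2*pi**2).
Hence a_4 = (1/3)·(-27/(2*pi**2)) = -9/(2*pi**2).

-9/(2*pi**2)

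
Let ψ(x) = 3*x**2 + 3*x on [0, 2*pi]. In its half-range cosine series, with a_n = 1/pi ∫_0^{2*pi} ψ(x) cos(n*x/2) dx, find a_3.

a_3 = 1/pi ∫_0^{2*pi} (3*x**2 + 3*x) cos(3*x/2) dx.
Integrating by parts twice (tabular method), an antiderivative of (3*x**2 + 3*x) cos(3*x/2) is 2*x**2*sin(3*x/2) + 2*x*sin(3*x/2) + 8*x*cos(3*x/2)/3 - 16*sin(3*x/2)/9 + 4*cos(3*x/2)/3; evaluating from 0 to 2*pi: ∫_{0}^{2*pi} (3*x**2 + 3*x) cos(3*x/2) dx = (-16*pi/3 - 4/3) - (4/3) = -16*pi/3 - 8/3.
Hence a_3 = (1/pi)·(-16*pi/3 - 8/3) = 8*(-2*pi - 1)/(3*pi).

8*(-2*pi - 1)/(3*pi)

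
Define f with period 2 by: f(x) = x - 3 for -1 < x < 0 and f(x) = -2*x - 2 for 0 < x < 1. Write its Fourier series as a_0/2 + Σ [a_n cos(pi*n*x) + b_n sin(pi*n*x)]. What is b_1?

b_1 = ∫_{-1}^{1} f(x) sin(pi*x) dx.
Split the integral at the breakpoints.
Integrating by parts (boundary term plus one more integral), an antiderivative of (x - 3) sin(pi*x) is -x*cos(pi*x)/pi + sin(pi*x)/pi**2 + 3*cos(pi*x)/pi; evaluating from -1 to 0: ∫_{-1}^{0} (x - 3) sin(pi*x) dx = (3/pi) - (-4/pi) = 7/pi.
Integrating by parts (boundary term plus one more integral), an antiderivative of (-2*x - 2) sin(pi*x) is 2*x*cos(pi*x)/pi - 2*sin(pi*x)/pi**2 + 2*cos(pi*x)/pi; evaluating from 0 to 1: ∫_{0}^{1} (-2*x - 2) sin(pi*x) dx = (-4/pi) - (2/pi) = -6/pi.
Summing the pieces gives b_1 = 1/pi.

1/pi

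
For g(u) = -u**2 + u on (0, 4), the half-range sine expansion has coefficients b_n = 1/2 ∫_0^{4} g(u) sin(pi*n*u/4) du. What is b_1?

b_1 = 1/2 ∫_0^{4} (-u**2 + u) sin(pi*u/4) du.
Integrating by parts twice (tabular method), an antiderivative of (-u**2 + u) sin(pi*u/4) is 4*u**2*cos(pi*u/4)/pi - 32*u*sin(pi*u/4)/pi**2 - 4*u*cos(pi*u/4)/pi + 16*sin(pi*u/4)/pi**2 - 128*cos(pi*u/4)/pi**3; evaluating from 0 to 4: ∫_{0}^{4} (-u**2 + u) sin(pi*u/4) du = (-48/pi + 128/pi**3) - (-128/pi**3) = -48/pi + 256/pi**3.
Hence b_1 = (1/2)·(-48/pi + 256/pi**3) = -24/pi + 128/pi**3.

-24/pi + 128/pi**3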